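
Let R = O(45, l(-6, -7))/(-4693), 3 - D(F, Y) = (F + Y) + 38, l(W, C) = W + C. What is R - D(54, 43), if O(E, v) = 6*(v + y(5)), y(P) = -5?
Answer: 619584/4693 ≈ 132.02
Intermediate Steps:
l(W, C) = C + W
O(E, v) = -30 + 6*v (O(E, v) = 6*(v - 5) = 6*(-5 + v) = -30 + 6*v)
D(F, Y) = -35 - F - Y (D(F, Y) = 3 - ((F + Y) + 38) = 3 - (38 + F + Y) = 3 + (-38 - F - Y) = -35 - F - Y)
R = 108/4693 (R = (-30 + 6*(-7 - 6))/(-4693) = (-30 + 6*(-13))*(-1/4693) = (-30 - 78)*(-1/4693) = -108*(-1/4693) = 108/4693 ≈ 0.023013)
R - D(54, 43) = 108/4693 - (-35 - 1*54 - 1*43) = 108/4693 - (-35 - 54 - 43) = 108/4693 - 1*(-132) = 108/4693 + 132 = 619584/4693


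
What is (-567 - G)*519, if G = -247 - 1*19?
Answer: -156219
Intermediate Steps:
G = -266 (G = -247 - 19 = -266)
(-567 - G)*519 = (-567 - 1*(-266))*519 = (-567 + 266)*519 = -301*519 = -156219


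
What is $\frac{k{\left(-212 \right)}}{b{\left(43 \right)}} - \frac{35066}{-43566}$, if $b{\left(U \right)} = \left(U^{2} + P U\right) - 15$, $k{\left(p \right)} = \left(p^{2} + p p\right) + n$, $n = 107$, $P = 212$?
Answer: $\frac{47829943}{5300530} \approx 9.0236$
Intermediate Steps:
$k{\left(p \right)} = 107 + 2 p^{2}$ ($k{\left(p \right)} = \left(p^{2} + p p\right) + 107 = \left(p^{2} + p^{2}\right) + 107 = 2 p^{2} + 107 = 107 + 2 p^{2}$)
$b{\left(U \right)} = -15 + U^{2} + 212 U$ ($b{\left(U \right)} = \left(U^{2} + 212 U\right) - 15 = -15 + U^{2} + 212 U$)
$\frac{k{\left(-212 \right)}}{b{\left(43 \right)}} - \frac{35066}{-43566} = \frac{107 + 2 \left(-212\right)^{2}}{-15 + 43^{2} + 212 \cdot 43} - \frac{35066}{-43566} = \frac{107 + 2 \cdot 44944}{-15 + 1849 + 9116} - - \frac{17533}{21783} = \frac{107 + 89888}{10950} + \frac{17533}{21783} = 89995 \cdot \frac{1}{10950} + \frac{17533}{21783} = \frac{17999}{2190} + \frac{17533}{21783} = \frac{47829943}{5300530}$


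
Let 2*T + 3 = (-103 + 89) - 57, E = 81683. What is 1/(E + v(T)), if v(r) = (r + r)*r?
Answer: 1/84421 ≈ 1.1845e-5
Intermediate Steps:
T = -37 (T = -3/2 + ((-103 + 89) - 57)/2 = -3/2 + (-14 - 57)/2 = -3/2 + (1/2)*(-71) = -3/2 - 71/2 = -37)
v(r) = 2*r**2 (v(r) = (2*r)*r = 2*r**2)
1/(E + v(T)) = 1/(81683 + 2*(-37)**2) = 1/(81683 + 2*1369) = 1/(81683 + 2738) = 1/84421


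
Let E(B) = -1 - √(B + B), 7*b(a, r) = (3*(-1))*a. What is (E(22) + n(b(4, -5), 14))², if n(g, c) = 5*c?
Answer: 4805 - 276*√11 ≈ 3889.6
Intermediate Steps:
b(a, r) = -3*a/7 (b(a, r) = ((3*(-1))*a)/7 = (-3*a)/7 = -3*a/7)
E(B) = -1 - √2*√B (E(B) = -1 - √(2*B) = -1 - √2*√B)
(E(22) + n(b(4, -5), 14))² = ((-1 - √2*√22) + 5*14)² = ((-1 - 2*√11) + 70)² = (69 - 2*√11)²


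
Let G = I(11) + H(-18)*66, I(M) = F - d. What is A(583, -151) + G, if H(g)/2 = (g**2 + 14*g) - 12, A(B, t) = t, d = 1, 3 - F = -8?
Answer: 7779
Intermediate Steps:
F = 11 (F = 3 - 1*(-8) = 3 + 8 = 11)
I(M) = 10 (I(M) = 11 - 1*1 = 11 - 1 = 10)
H(g) = -24 + 2*g**2 + 28*g (H(g) = 2*((g**2 + 14*g) - 12) = 2*(-12 + g**2 + 14*g) = -24 + 2*g**2 + 28*g)
G = 7930 (G = 10 + (-24 + 2*(-18)**2 + 28*(-18))*66 = 10 + (-24 + 2*324 - 504)*66 = 10 + (-24 + 648 - 504)*66 = 10 + 120*66 = 10 + 7920 = 7930)
A(583, -151) + G = -151 + 7930 = 7779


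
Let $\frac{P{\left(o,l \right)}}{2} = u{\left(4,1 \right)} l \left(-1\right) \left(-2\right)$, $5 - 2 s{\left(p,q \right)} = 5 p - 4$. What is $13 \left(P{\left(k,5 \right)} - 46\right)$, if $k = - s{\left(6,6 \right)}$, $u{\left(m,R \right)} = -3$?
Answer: $-1378$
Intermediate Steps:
$s{\left(p,q \right)} = \frac{9}{2} - \frac{5 p}{2}$ ($s{\left(p,q \right)} = \frac{5}{2} - \frac{5 p - 4}{2} = \frac{5}{2} - \frac{-4 + 5 p}{2} = \frac{5}{2} - \left(-2 + \frac{5 p}{2}\right) = \frac{9}{2} - \frac{5 p}{2}$)
$k = \frac{21}{2}$ ($k = - (\frac{9}{2} - 15) = \left(-1\right) \left(- \frac{21}{2}\right) = \frac{21}{2} \approx 10.5$)
$P{\left(o,l \right)} = - 12 l$ ($P{\left(o,l \right)} = 2 \left(- 3 l \left(-1\right) \left(-2\right)\right) = 2 \left(- 3 - l \left(-2\right)\right) = 2 \left(- 3 \cdot 2 l\right) = 2 \left(- 6 l\right) = - 12 l$)
$13 \left(P{\left(k,5 \right)} - 46\right) = 13 \left(\left(-12\right) 5 - 46\right) = 13 \left(-60 - 46\right) = 13 \left(-106\right) = -1378$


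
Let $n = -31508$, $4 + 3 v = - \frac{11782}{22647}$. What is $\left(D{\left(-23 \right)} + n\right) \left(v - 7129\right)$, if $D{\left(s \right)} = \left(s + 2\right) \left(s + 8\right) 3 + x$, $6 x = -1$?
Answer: $\frac{88838645871661}{407646} \approx 2.1793 \cdot 10^{8}$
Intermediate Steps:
$x = - \frac{1}{6}$ ($x = \frac{1}{6} \left(-1\right) = - \frac{1}{6} \approx -0.16667$)
$v = - \frac{102370}{67941}$ ($v = - \frac{4}{3} + \frac{\left(-11782\right) \frac{1}{22647}}{3} = - \frac{4}{3} + \frac{1}{3} \left(- \frac{11782}{22647}\right) = - \frac{4}{3} - \frac{11782}{67941} = - \frac{102370}{67941} \approx -1.5067$)
$D{\left(s \right)} = - \frac{1}{6} + 3 \left(2 + s\right) \left(8 + s\right)$ ($D{\left(s \right)} = \left(s + 2\right) \left(s + 8\right) 3 - \frac{1}{6} = \left(2 + s\right) \left(8 + s\right) 3 - \frac{1}{6} = 3 \left(2 + s\right) \left(8 + s\right) - \frac{1}{6} = - \frac{1}{6} + 3 \left(2 + s\right) \left(8 + s\right)$)
$\left(D{\left(-23 \right)} + n\right) \left(v - 7129\right) = \left(\left(\frac{287}{6} + 3 \left(-23\right)^{2} + 30 \left(-23\right)\right) - 31508\right) \left(- \frac{102370}{67941} - 7129\right) = \left(\left(\frac{287}{6} + 3 \cdot 529 - 690\right) - 31508\right) \left(- \frac{484453759}{67941}\right) = \left(\left(\frac{287}{6} + 1587 - 690\right) - 31508\right) \left(- \frac{484453759}{67941}\right) = \left(\frac{5669}{6} - 31508\right) \left(- \frac{484453759}{67941}\right) = \left(- \frac{183379}{6}\right) \left(- \frac{484453759}{67941}\right) = \frac{88838645871661}{407646}$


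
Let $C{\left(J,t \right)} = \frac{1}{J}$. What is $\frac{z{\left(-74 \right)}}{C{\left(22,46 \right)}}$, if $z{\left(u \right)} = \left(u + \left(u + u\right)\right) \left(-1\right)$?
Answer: $4884$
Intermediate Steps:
$z{\left(u \right)} = - 3 u$ ($z{\left(u \right)} = \left(u + 2 u\right) \left(-1\right) = 3 u \left(-1\right) = - 3 u$)
$\frac{z{\left(-74 \right)}}{C{\left(22,46 \right)}} = \frac{\left(-3\right) \left(-74\right)}{\frac{1}{22}} = 222 \frac{1}{\frac{1}{22}} = 222 \cdot 22 = 4884$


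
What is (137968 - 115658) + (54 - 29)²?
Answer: 22935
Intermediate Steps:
(137968 - 115658) + (54 - 29)² = 22310 + 25² = 22310 + 625 = 22935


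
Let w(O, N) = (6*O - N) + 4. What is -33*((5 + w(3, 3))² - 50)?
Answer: -17358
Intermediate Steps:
w(O, N) = 4 - N + 6*O (w(O, N) = (-N + 6*O) + 4 = 4 - N + 6*O)
-33*((5 + w(3, 3))² - 50) = -33*((5 + (4 - 1*3 + 6*3))² - 50) = -33*((5 + (4 - 3 + 18))² - 50) = -33*((5 + 19)² - 50) = -33*(24² - 50) = -33*(576 - 50) = -33*526 = -17358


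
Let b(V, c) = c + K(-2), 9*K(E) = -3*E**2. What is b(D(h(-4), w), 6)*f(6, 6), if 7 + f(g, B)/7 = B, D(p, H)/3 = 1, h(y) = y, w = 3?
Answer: -98/3 ≈ -32.667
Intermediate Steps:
D(p, H) = 3 (D(p, H) = 3*1 = 3)
K(E) = -E**2/3 (K(E) = (-3*E**2)/9 = -E**2/3)
f(g, B) = -49 + 7*B
b(V, c) = -4/3 + c (b(V, c) = c - 1/3*(-2)**2 = c - 1/3*4 = c - 4/3 = -4/3 + c)
b(D(h(-4), w), 6)*f(6, 6) = (-4/3 + 6)*(-49 + 7*6) = 14*(-49 + 42)/3 = (14/3)*(-7) = -98/3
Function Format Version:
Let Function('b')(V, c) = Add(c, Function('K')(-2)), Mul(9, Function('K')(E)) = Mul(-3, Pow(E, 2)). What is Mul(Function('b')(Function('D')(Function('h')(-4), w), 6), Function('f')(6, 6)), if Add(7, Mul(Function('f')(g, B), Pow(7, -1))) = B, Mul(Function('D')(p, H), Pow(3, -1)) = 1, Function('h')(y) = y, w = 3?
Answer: Rational(-98, 3) ≈ -32.667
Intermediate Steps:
Function('D')(p, H) = 3 (Function('D')(p, H) = Mul(3, 1) = 3)
Function('K')(E) = Mul(Rational(-1, 3), Pow(E, 2)) (Function('K')(E) = Mul(Rational(1, 9), Mul(-3, Pow(E, 2))) = Mul(Rational(-1, 3), Pow(E, 2)))
Function('f')(g, B) = Add(-49, Mul(7, B))
Function('b')(V, c) = Add(Rational(-4, 3), c) (Function('b')(V, c) = Add(c, Mul(Rational(-1, 3), Pow(-2, 2))) = Add(c, Mul(Rational(-1, 3), 4)) = Add(c, Rational(-4, 3)) = Add(Rational(-4, 3), c))
Mul(Function('b')(Function('D')(Function('h')(-4), w), 6), Function('f')(6, 6)) = Mul(Add(Rational(-4, 3), 6), Add(-49, Mul(7, 6))) = Mul(Rational(14, 3), Add(-49, 42)) = Mul(Rational(14, 3), -7) = Rational(-98, 3)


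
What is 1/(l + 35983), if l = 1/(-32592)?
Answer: 32592/1172757935 ≈ 2.7791e-5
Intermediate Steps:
l = -1/32592 ≈ -3.0682e-5
1/(l + 35983) = 1/(-1/32592 + 35983) = 1/(1172757935/32592) = 32592/1172757935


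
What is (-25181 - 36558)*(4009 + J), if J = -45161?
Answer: 2540683328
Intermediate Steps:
(-25181 - 36558)*(4009 + J) = (-25181 - 36558)*(4009 - 45161) = -61739*(-41152) = 2540683328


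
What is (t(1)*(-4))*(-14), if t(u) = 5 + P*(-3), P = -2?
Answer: 616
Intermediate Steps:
t(u) = 11 (t(u) = 5 - 2*(-3) = 5 + 6 = 11)
(t(1)*(-4))*(-14) = (11*(-4))*(-14) = -44*(-14) = 616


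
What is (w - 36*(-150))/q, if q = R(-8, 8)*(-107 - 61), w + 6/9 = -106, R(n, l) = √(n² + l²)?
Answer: -1985*√2/1008 ≈ -2.7849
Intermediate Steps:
R(n, l) = √(l² + n²)
w = -320/3 (w = -⅔ - 106 = -320/3 ≈ -106.67)
q = -1344*√2 (q = √(8² + (-8)²)*(-107 - 61) = √(64 + 64)*(-168) = √128*(-168) = (8*√2)*(-168) = -1344*√2 ≈ -1900.7)
(w - 36*(-150))/q = (-320/3 - 36*(-150))/((-1344*√2)) = (-320/3 + 5400)*(-√2/2688) = 15880*(-√2/2688)/3 = -1985*√2/1008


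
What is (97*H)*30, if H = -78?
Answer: -226980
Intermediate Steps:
(97*H)*30 = (97*(-78))*30 = -7566*30 = -226980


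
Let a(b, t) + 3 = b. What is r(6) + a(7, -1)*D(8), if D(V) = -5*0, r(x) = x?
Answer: 6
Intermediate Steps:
a(b, t) = -3 + b
D(V) = 0
r(6) + a(7, -1)*D(8) = 6 + (-3 + 7)*0 = 6 + 4*0 = 6 + 0 = 6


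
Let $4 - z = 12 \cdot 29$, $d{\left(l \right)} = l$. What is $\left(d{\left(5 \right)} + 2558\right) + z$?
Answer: $2219$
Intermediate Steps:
$z = -344$ ($z = 4 - 12 \cdot 29 = 4 - 348 = -344$)
$\left(d{\left(5 \right)} + 2558\right) + z = \left(5 + 2558\right) - 344 = 2563 - 344 = 2219$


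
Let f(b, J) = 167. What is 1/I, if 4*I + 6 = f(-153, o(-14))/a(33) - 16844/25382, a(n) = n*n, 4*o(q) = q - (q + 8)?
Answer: -55281996/89975155 ≈ -0.61441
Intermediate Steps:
o(q) = -2 (o(q) = (q - (q + 8))/4 = (q - (8 + q))/4 = (q + (-8 - q))/4 = (1/4)*(-8) = -2)
a(n) = n**2
I = -89975155/55281996 (I = -3/2 + (167/(33**2) - 16844/25382)/4 = -3/2 + (167/1089 - 16844*1/25382)/4 = -3/2 + (167*(1/1089) - 8422/12691)/4 = -3/2 + (167/1089 - 8422/12691)/4 = -3/2 + (1/4)*(-7052161/13820499) = -3/2 - 7052161/55281996 = -89975155/55281996 ≈ -1.6276)
1/I = 1/(-89975155/55281996) = -55281996/89975155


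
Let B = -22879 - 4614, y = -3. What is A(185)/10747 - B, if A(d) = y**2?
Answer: 295467280/10747 ≈ 27493.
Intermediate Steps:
A(d) = 9 (A(d) = (-3)**2 = 9)
B = -27493
A(185)/10747 - B = 9/10747 - 1*(-27493) = 9*(1/10747) + 27493 = 9/10747 + 27493 = 295467280/10747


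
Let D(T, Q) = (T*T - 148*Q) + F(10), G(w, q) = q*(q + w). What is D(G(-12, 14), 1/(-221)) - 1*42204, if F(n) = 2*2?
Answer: -9152788/221 ≈ -41415.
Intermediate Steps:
F(n) = 4
D(T, Q) = 4 + T² - 148*Q (D(T, Q) = (T*T - 148*Q) + 4 = (T² - 148*Q) + 4 = 4 + T² - 148*Q)
D(G(-12, 14), 1/(-221)) - 1*42204 = (4 + (14*(14 - 12))² - 148/(-221)) - 1*42204 = (4 + (14*2)² - 148*(-1/221)) - 42204 = (4 + 28² + 148/221) - 42204 = (4 + 784 + 148/221) - 42204 = 174296/221 - 42204 = -9152788/221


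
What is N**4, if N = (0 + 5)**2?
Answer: 390625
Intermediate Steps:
N = 25 (N = 5**2 = 25)
N**4 = 25**4 = 390625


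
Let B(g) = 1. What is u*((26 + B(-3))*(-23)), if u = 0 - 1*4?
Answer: 2484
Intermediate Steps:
u = -4 (u = 0 - 4 = -4)
u*((26 + B(-3))*(-23)) = -4*(26 + 1)*(-23) = -108*(-23) = -4*(-621) = 2484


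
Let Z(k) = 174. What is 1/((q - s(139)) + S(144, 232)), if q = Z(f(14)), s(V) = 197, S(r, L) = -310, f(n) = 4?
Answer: -1/333 ≈ -0.0030030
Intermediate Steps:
q = 174
1/((q - s(139)) + S(144, 232)) = 1/((174 - 1*197) - 310) = 1/((174 - 197) - 310) = 1/(-23 - 310) = 1/(-333) = -1/333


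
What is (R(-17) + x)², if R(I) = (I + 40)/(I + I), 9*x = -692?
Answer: 563350225/93636 ≈ 6016.4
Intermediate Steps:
x = -692/9 (x = (⅑)*(-692) = -692/9 ≈ -76.889)
R(I) = (40 + I)/(2*I) (R(I) = (40 + I)/((2*I)) = (40 + I)*(1/(2*I)) = (40 + I)/(2*I))
(R(-17) + x)² = ((½)*(40 - 17)/(-17) - 692/9)² = ((½)*(-1/17)*23 - 692/9)² = (-23/34 - 692/9)² = (-23735/306)² = 563350225/93636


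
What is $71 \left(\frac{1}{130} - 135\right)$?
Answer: $- \frac{1245979}{130} \approx -9584.5$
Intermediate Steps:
$71 \left(\frac{1}{130} - 135\right) = 71 \left(- \frac{17549}{130}\right) = - \frac{1245979}{130}$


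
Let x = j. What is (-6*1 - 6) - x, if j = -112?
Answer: 100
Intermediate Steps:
x = -112
(-6*1 - 6) - x = (-6*1 - 6) - 1*(-112) = (-6 - 6) + 112 = -12 + 112 = 100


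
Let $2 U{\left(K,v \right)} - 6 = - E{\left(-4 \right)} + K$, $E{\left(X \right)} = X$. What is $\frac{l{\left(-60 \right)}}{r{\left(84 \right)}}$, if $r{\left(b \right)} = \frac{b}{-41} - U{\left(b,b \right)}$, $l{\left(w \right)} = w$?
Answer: $\frac{2460}{2011} \approx 1.2233$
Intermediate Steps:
$U{\left(K,v \right)} = 5 + \frac{K}{2}$ ($U{\left(K,v \right)} = 3 + \frac{\left(-1\right) \left(-4\right) + K}{2} = 3 + \frac{4 + K}{2} = 3 + \left(2 + \frac{K}{2}\right) = 5 + \frac{K}{2}$)
$r{\left(b \right)} = -5 - \frac{43 b}{82}$ ($r{\left(b \right)} = \frac{b}{-41} - \left(5 + \frac{b}{2}\right) = b \left(- \frac{1}{41}\right) - \left(5 + \frac{b}{2}\right) = - \frac{b}{41} - \left(5 + \frac{b}{2}\right) = -5 - \frac{43 b}{82}$)
$\frac{l{\left(-60 \right)}}{r{\left(84 \right)}} = - \frac{60}{-5 - \frac{1806}{41}} = - \frac{60}{- \frac{2011}{41}} = \left(-60\right) \left(- \frac{41}{2011}\right) = \frac{2460}{2011}$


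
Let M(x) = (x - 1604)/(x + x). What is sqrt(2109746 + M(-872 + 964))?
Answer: sqrt(1116051287)/23 ≈ 1452.5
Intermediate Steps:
M(x) = (-1604 + x)/(2*x) (M(x) = (-1604 + x)/((2*x)) = (-1604 + x)*(1/(2*x)) = (-1604 + x)/(2*x))
sqrt(2109746 + M(-872 + 964)) = sqrt(2109746 + (-1604 + (-872 + 964))/(2*(-872 + 964))) = sqrt(2109746 + (1/2)*(-1604 + 92)/92) = sqrt(2109746 + (1/2)*(1/92)*(-1512)) = sqrt(2109746 - 189/23) = sqrt(48523969/23) = sqrt(1116051287)/23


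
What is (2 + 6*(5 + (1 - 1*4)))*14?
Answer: 196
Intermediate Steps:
(2 + 6*(5 + (1 - 1*4)))*14 = (2 + 6*(5 + (1 - 4)))*14 = (2 + 6*(5 - 3))*14 = (2 + 6*2)*14 = (2 + 12)*14 = 14*14 = 196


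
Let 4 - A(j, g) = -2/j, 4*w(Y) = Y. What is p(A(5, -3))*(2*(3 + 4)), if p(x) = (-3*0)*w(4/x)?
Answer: 0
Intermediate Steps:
w(Y) = Y/4
A(j, g) = 4 + 2/j (A(j, g) = 4 - (-2)/j = 4 + 2/j)
p(x) = 0 (p(x) = (-3*0)*((4/x)/4) = 0/x = 0)
p(A(5, -3))*(2*(3 + 4)) = 0*(2*(3 + 4)) = 0*(2*7) = 0*14 = 0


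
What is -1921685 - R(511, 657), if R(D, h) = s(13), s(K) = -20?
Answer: -1921665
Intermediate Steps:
R(D, h) = -20
-1921685 - R(511, 657) = -1921685 - 1*(-20) = -1921685 + 20 = -1921665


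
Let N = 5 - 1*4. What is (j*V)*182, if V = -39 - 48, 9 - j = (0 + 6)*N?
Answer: -47502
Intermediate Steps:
N = 1 (N = 5 - 4 = 1)
j = 3 (j = 9 - (0 + 6) = 9 - 6 = 3)
V = -87
(j*V)*182 = (3*(-87))*182 = -261*182 = -47502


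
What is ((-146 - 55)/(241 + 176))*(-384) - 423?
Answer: -33069/139 ≈ -237.91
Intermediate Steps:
((-146 - 55)/(241 + 176))*(-384) - 423 = -201/417*(-384) - 423 = -201*1/417*(-384) - 423 = -67/139*(-384) - 423 = 25728/139 - 423 = -33069/139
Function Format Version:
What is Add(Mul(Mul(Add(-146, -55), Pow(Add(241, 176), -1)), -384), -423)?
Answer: Rational(-33069, 139) ≈ -237.91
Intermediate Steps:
Add(Mul(Mul(Add(-146, -55), Pow(Add(241, 176), -1)), -384), -423) = Add(Mul(Mul(-201, Pow(417, -1)), -384), -423) = Add(Mul(Mul(-201, Rational(1, 417)), -384), -423) = Add(Mul(Rational(-67, 139), -384), -423) = Add(Rational(25728, 139), -423) = Rational(-33069, 139)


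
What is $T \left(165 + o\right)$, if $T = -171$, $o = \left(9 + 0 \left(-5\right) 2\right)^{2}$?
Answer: $-42066$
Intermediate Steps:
$o = 81$ ($o = \left(9 + 0 \cdot 2\right)^{2} = \left(9 + 0\right)^{2} = 9^{2} = 81$)
$T \left(165 + o\right) = - 171 \left(165 + 81\right) = \left(-171\right) 246 = -42066$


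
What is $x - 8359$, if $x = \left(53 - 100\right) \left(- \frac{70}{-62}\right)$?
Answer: $- \frac{260774}{31} \approx -8412.1$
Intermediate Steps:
$x = - \frac{1645}{31}$ ($x = - 47 \left(\left(-70\right) \left(- \frac{1}{62}\right)\right) = \left(-47\right) \frac{35}{31} = - \frac{1645}{31} \approx -53.065$)
$x - 8359 = - \frac{1645}{31} - 8359 = - \frac{260774}{31}$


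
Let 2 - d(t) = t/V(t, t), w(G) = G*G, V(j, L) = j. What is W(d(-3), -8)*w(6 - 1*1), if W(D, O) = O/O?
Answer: 25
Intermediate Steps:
w(G) = G²
d(t) = 1 (d(t) = 2 - t/t = 2 - 1*1 = 2 - 1 = 1)
W(D, O) = 1
W(d(-3), -8)*w(6 - 1*1) = 1*(6 - 1*1)² = 1*(6 - 1)² = 1*5² = 1*25 = 25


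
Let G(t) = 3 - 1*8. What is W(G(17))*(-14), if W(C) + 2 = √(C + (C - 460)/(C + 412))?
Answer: 28 - 700*I*√407/407 ≈ 28.0 - 34.698*I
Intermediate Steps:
G(t) = -5 (G(t) = 3 - 8 = -5)
W(C) = -2 + √(C + (-460 + C)/(412 + C)) (W(C) = -2 + √(C + (C - 460)/(C + 412)) = -2 + √(C + (-460 + C)/(412 + C)))
W(G(17))*(-14) = (-2 + √((-460 - 5 - 5*(412 - 5))/(412 - 5)))*(-14) = (-2 + √((-460 - 5 - 5*407)/407))*(-14) = (-2 + √((-460 - 5 - 2035)/407))*(-14) = (-2 + √((1/407)*(-2500)))*(-14) = (-2 + √(-2500/407))*(-14) = (-2 + 50*I*√407/407)*(-14) = 28 - 700*I*√407/407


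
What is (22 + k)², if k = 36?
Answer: 3364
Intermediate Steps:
(22 + k)² = (22 + 36)² = 58² = 3364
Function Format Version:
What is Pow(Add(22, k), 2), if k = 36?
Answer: 3364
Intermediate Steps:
Pow(Add(22, k), 2) = Pow(Add(22, 36), 2) = Pow(58, 2) = 3364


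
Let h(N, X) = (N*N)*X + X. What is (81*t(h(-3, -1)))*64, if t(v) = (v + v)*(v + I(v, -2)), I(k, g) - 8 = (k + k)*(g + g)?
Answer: -8087040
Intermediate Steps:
h(N, X) = X + X*N² (h(N, X) = N²*X + X = X*N² + X = X + X*N²)
I(k, g) = 8 + 4*g*k (I(k, g) = 8 + (k + k)*(g + g) = 8 + (2*k)*(2*g) = 8 + 4*g*k)
t(v) = 2*v*(8 - 7*v) (t(v) = (v + v)*(v + (8 + 4*(-2)*v)) = (2*v)*(v + (8 - 8*v)) = (2*v)*(8 - 7*v) = 2*v*(8 - 7*v))
(81*t(h(-3, -1)))*64 = (81*(2*(-(1 + (-3)²))*(8 - (-7)*(1 + (-3)²))))*64 = (81*(2*(-(1 + 9))*(8 - (-7)*(1 + 9))))*64 = (81*(2*(-1*10)*(8 - (-7)*10)))*64 = (81*(2*(-10)*(8 - 7*(-10))))*64 = (81*(2*(-10)*(8 + 70)))*64 = (81*(2*(-10)*78))*64 = (81*(-1560))*64 = -126360*64 = -8087040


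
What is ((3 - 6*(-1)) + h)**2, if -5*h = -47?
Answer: 8464/25 ≈ 338.56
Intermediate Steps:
h = 47/5 (h = -1/5*(-47) = 47/5 ≈ 9.4000)
((3 - 6*(-1)) + h)**2 = ((3 - 6*(-1)) + 47/5)**2 = ((3 + 6) + 47/5)**2 = (9 + 47/5)**2 = (92/5)**2 = 8464/25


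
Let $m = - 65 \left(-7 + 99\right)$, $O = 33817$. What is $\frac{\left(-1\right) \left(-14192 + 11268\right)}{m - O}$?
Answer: $- \frac{172}{2341} \approx -0.073473$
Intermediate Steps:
$m = -5980$ ($m = \left(-65\right) 92 = -5980$)
$\frac{\left(-1\right) \left(-14192 + 11268\right)}{m - O} = \frac{\left(-1\right) \left(-14192 + 11268\right)}{-5980 - 33817} = \frac{\left(-1\right) \left(-2924\right)}{-5980 - 33817} = \frac{2924}{-39797} = 2924 \left(- \frac{1}{39797}\right) = - \frac{172}{2341}$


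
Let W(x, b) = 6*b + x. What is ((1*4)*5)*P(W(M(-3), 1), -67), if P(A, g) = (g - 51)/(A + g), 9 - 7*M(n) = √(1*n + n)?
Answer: 690536/17473 - 1652*I*√6/17473 ≈ 39.52 - 0.23159*I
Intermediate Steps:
M(n) = 9/7 - √2*√n/7 (M(n) = 9/7 - √(1*n + n)/7 = 9/7 - √(n + n)/7 = 9/7 - √2*√n/7)
W(x, b) = x + 6*b
P(A, g) = (-51 + g)/(A + g)
((1*4)*5)*P(W(M(-3), 1), -67) = ((1*4)*5)*((-51 - 67)/(((9/7 - √2*√(-3)/7) + 6*1) - 67)) = (4*5)*(-118/(((9/7 - √2*I*√3/7) + 6) - 67)) = 20*(-118/(((9/7 - I*√6/7) + 6) - 67)) = 20*(-118/((51/7 - I*√6/7) - 67)) = 20*(-118/(-418/7 - I*√6/7)) = -2360/(-418/7 - I*√6/7)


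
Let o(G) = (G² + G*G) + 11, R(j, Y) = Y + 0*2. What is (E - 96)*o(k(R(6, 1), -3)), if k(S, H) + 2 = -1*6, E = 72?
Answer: -3336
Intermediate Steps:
R(j, Y) = Y (R(j, Y) = Y + 0 = Y)
k(S, H) = -8 (k(S, H) = -2 - 1*6 = -2 - 6 = -8)
o(G) = 11 + 2*G² (o(G) = (G² + G²) + 11 = 2*G² + 11 = 11 + 2*G²)
(E - 96)*o(k(R(6, 1), -3)) = (72 - 96)*(11 + 2*(-8)²) = -24*(11 + 2*64) = -24*(11 + 128) = -24*139 = -3336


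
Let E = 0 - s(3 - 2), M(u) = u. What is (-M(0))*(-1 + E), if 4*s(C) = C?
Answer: 0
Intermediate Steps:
s(C) = C/4
E = -¼ (E = 0 - (3 - 2)/4 = 0 - 1/4 = 0 - 1*¼ = 0 - ¼ = -¼ ≈ -0.25000)
(-M(0))*(-1 + E) = (-1*0)*(-1 - ¼) = 0*(-5/4) = 0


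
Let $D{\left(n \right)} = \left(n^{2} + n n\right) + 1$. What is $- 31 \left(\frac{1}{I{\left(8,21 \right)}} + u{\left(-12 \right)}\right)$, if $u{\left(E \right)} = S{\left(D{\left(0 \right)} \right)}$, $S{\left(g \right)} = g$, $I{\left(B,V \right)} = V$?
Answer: $- \frac{682}{21} \approx -32.476$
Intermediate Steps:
$D{\left(n \right)} = 1 + 2 n^{2}$ ($D{\left(n \right)} = \left(n^{2} + n^{2}\right) + 1 = 2 n^{2} + 1 = 1 + 2 n^{2}$)
$u{\left(E \right)} = 1$ ($u{\left(E \right)} = 1 + 2 \cdot 0^{2} = 1 + 2 \cdot 0 = 1 + 0 = 1$)
$- 31 \left(\frac{1}{I{\left(8,21 \right)}} + u{\left(-12 \right)}\right) = - 31 \left(\frac{1}{21} + 1\right) = \left(-31\right) \frac{22}{21} = - \frac{682}{21}$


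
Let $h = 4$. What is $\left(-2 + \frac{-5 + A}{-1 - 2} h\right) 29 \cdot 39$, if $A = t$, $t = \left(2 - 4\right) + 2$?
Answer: $5278$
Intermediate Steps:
$t = 0$ ($t = -2 + 2 = 0$)
$A = 0$
$\left(-2 + \frac{-5 + A}{-1 - 2} h\right) 29 \cdot 39 = \left(-2 + \frac{-5 + 0}{-1 - 2} \cdot 4\right) 29 \cdot 39 = \left(-2 + - \frac{5}{-3} \cdot 4\right) 29 \cdot 39 = \left(-2 + \left(-5\right) \left(- \frac{1}{3}\right) 4\right) 29 \cdot 39 = \left(-2 + \frac{5}{3} \cdot 4\right) 29 \cdot 39 = \left(-2 + \frac{20}{3}\right) 29 \cdot 39 = \frac{14}{3} \cdot 29 \cdot 39 = \frac{406}{3} \cdot 39 = 5278$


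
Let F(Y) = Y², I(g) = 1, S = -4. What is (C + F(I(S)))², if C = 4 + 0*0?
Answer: 25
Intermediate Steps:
C = 4 (C = 4 + 0 = 4)
(C + F(I(S)))² = (4 + 1²)² = (4 + 1)² = 5² = 25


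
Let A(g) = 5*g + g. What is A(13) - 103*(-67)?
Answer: 6979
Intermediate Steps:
A(g) = 6*g
A(13) - 103*(-67) = 6*13 - 103*(-67) = 78 + 6901 = 6979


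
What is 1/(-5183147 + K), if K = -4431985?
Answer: -1/9615132 ≈ -1.0400e-7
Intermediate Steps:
1/(-5183147 + K) = 1/(-5183147 - 4431985) = 1/(-9615132) = -1/9615132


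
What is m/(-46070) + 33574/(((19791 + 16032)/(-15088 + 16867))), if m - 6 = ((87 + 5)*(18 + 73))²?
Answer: 8027588175/55012187 ≈ 145.92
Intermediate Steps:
m = 70090390 (m = 6 + ((87 + 5)*(18 + 73))² = 6 + (92*91)² = 6 + 8372² = 6 + 70090384 = 70090390)
m/(-46070) + 33574/(((19791 + 16032)/(-15088 + 16867))) = 70090390/(-46070) + 33574/(((19791 + 16032)/(-15088 + 16867))) = 70090390*(-1/46070) + 33574/((35823/1779)) = -7009039/4607 + 33574/((35823*(1/1779))) = -7009039/4607 + 33574/(11941/593) = -7009039/4607 + 33574*(593/11941) = -7009039/4607 + 19909382/11941 = 8027588175/55012187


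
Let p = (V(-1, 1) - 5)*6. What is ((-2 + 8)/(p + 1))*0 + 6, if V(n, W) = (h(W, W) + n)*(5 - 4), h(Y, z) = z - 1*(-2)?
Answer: 6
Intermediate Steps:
h(Y, z) = 2 + z (h(Y, z) = z + 2 = 2 + z)
V(n, W) = 2 + W + n (V(n, W) = ((2 + W) + n)*(5 - 4) = (2 + W + n)*1 = 2 + W + n)
p = -18 (p = ((2 + 1 - 1) - 5)*6 = (2 - 5)*6 = -3*6 = -18)
((-2 + 8)/(p + 1))*0 + 6 = ((-2 + 8)/(-18 + 1))*0 + 6 = (6/(-17))*0 + 6 = (6*(-1/17))*0 + 6 = -6/17*0 + 6 = 0 + 6 = 6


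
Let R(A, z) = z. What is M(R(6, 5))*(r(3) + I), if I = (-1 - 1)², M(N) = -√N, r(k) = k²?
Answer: -13*√5 ≈ -29.069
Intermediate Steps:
I = 4 (I = (-2)² = 4)
M(R(6, 5))*(r(3) + I) = (-√5)*(3² + 4) = (-√5)*(9 + 4) = -√5*13 = -13*√5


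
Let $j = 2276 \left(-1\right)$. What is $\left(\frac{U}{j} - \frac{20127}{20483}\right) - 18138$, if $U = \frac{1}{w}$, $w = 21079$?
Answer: $- \frac{17824967687283407}{982688393332} \approx -18139.0$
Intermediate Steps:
$j = -2276$
$U = \frac{1}{21079} \approx 4.7441 \cdot 10^{-5}$
$\left(\frac{U}{j} - \frac{20127}{20483}\right) - 18138 = \left(\frac{1}{21079 \left(-2276\right)} - \frac{20127}{20483}\right) - 18138 = \left(\frac{1}{21079} \left(- \frac{1}{2276}\right) - \frac{20127}{20483}\right) - 18138 = \left(- \frac{1}{47975804} - \frac{20127}{20483}\right) - 18138 = - \frac{965609027591}{982688393332} - 18138 = - \frac{17824967687283407}{982688393332}$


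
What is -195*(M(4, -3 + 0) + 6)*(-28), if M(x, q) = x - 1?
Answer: 49140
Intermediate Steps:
M(x, q) = -1 + x
-195*(M(4, -3 + 0) + 6)*(-28) = -195*((-1 + 4) + 6)*(-28) = -195*(3 + 6)*(-28) = -195*9*(-28) = -39*45*(-28) = -1755*(-28) = 49140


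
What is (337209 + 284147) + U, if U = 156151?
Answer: 777507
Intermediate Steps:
(337209 + 284147) + U = (337209 + 284147) + 156151 = 621356 + 156151 = 777507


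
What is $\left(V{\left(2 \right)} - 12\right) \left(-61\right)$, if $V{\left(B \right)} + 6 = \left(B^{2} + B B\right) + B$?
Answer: $488$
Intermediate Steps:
$V{\left(B \right)} = -6 + B + 2 B^{2}$ ($V{\left(B \right)} = -6 + \left(\left(B^{2} + B B\right) + B\right) = -6 + \left(\left(B^{2} + B^{2}\right) + B\right) = -6 + \left(2 B^{2} + B\right) = -6 + \left(B + 2 B^{2}\right) = -6 + B + 2 B^{2}$)
$\left(V{\left(2 \right)} - 12\right) \left(-61\right) = \left(\left(-6 + 2 + 2 \cdot 2^{2}\right) - 12\right) \left(-61\right) = \left(\left(-6 + 2 + 2 \cdot 4\right) - 12\right) \left(-61\right) = \left(\left(-6 + 2 + 8\right) - 12\right) \left(-61\right) = \left(4 - 12\right) \left(-61\right) = \left(-8\right) \left(-61\right) = 488$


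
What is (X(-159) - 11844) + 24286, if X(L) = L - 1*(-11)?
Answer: 12294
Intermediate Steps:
X(L) = 11 + L (X(L) = L + 11 = 11 + L)
(X(-159) - 11844) + 24286 = ((11 - 159) - 11844) + 24286 = (-148 - 11844) + 24286 = -11992 + 24286 = 12294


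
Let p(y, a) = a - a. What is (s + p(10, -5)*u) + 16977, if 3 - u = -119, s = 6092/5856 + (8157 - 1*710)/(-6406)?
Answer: 79607839549/4689192 ≈ 16977.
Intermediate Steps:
p(y, a) = 0
s = -573035/4689192 (s = 6092*(1/5856) + (8157 - 710)*(-1/6406) = 1523/1464 + 7447*(-1/6406) = 1523/1464 - 7447/6406 = -573035/4689192 ≈ -0.12220)
u = 122 (u = 3 - 1*(-119) = 3 + 119 = 122)
(s + p(10, -5)*u) + 16977 = (-573035/4689192 + 0*122) + 16977 = (-573035/4689192 + 0) + 16977 = -573035/4689192 + 16977 = 79607839549/4689192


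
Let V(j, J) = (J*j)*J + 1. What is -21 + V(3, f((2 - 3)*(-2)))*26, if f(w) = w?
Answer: 317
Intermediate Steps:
V(j, J) = 1 + j*J² (V(j, J) = j*J² + 1 = 1 + j*J²)
-21 + V(3, f((2 - 3)*(-2)))*26 = -21 + (1 + 3*((2 - 3)*(-2))²)*26 = -21 + (1 + 3*(-1*(-2))²)*26 = -21 + (1 + 3*2²)*26 = -21 + (1 + 3*4)*26 = -21 + (1 + 12)*26 = -21 + 13*26 = -21 + 338 = 317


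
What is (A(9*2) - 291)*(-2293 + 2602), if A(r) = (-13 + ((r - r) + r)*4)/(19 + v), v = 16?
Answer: -3128934/35 ≈ -89398.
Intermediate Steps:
A(r) = -13/35 + 4*r/35 (A(r) = (-13 + ((r - r) + r)*4)/(19 + 16) = (-13 + (0 + r)*4)/35 = (-13 + r*4)*(1/35) = (-13 + 4*r)*(1/35) = -13/35 + 4*r/35)
(A(9*2) - 291)*(-2293 + 2602) = ((-13/35 + 4*(9*2)/35) - 291)*(-2293 + 2602) = ((-13/35 + (4/35)*18) - 291)*309 = ((-13/35 + 72/35) - 291)*309 = (59/35 - 291)*309 = -10126/35*309 = -3128934/35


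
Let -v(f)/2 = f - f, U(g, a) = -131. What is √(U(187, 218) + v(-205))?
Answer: I*√131 ≈ 11.446*I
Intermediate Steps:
v(f) = 0 (v(f) = -2*(f - f) = -2*0 = 0)
√(U(187, 218) + v(-205)) = √(-131 + 0) = √(-131) = I*√131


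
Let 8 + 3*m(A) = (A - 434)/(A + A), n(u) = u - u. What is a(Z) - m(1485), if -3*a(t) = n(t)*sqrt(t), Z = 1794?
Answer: 22709/8910 ≈ 2.5487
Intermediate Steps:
n(u) = 0
a(t) = 0 (a(t) = -0*sqrt(t) = -1/3*0 = 0)
m(A) = -8/3 + (-434 + A)/(6*A) (m(A) = -8/3 + ((A - 434)/(A + A))/3 = -8/3 + ((-434 + A)/((2*A)))/3 = -8/3 + ((-434 + A)*(1/(2*A)))/3 = -8/3 + ((-434 + A)/(2*A))/3 = -8/3 + (-434 + A)/(6*A))
a(Z) - m(1485) = 0 - (-434 - 15*1485)/(6*1485) = 0 - (-434 - 22275)/(6*1485) = 0 - (-22709)/(6*1485) = 0 - 1*(-22709/8910) = 0 + 22709/8910 = 22709/8910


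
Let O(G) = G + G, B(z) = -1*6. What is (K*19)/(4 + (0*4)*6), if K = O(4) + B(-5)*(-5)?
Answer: 361/2 ≈ 180.50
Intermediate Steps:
B(z) = -6
O(G) = 2*G
K = 38 (K = 2*4 - 6*(-5) = 8 + 30 = 38)
(K*19)/(4 + (0*4)*6) = (38*19)/(4 + (0*4)*6) = 722/(4 + 0*6) = 722/(4 + 0) = 722/4 = 722*(¼) = 361/2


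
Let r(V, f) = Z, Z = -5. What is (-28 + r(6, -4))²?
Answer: 1089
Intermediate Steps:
r(V, f) = -5
(-28 + r(6, -4))² = (-28 - 5)² = (-33)² = 1089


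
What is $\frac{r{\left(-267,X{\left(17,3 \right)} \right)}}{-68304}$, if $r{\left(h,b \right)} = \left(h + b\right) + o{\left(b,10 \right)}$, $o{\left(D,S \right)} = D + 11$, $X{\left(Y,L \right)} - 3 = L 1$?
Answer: $\frac{61}{17076} \approx 0.0035723$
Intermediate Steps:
$X{\left(Y,L \right)} = 3 + L$ ($X{\left(Y,L \right)} = 3 + L 1 = 3 + L$)
$o{\left(D,S \right)} = 11 + D$
$r{\left(h,b \right)} = 11 + h + 2 b$ ($r{\left(h,b \right)} = \left(h + b\right) + \left(11 + b\right) = \left(b + h\right) + \left(11 + b\right) = 11 + h + 2 b$)
$\frac{r{\left(-267,X{\left(17,3 \right)} \right)}}{-68304} = \frac{11 - 267 + 2 \left(3 + 3\right)}{-68304} = \left(11 - 267 + 2 \cdot 6\right) \left(- \frac{1}{68304}\right) = \left(11 - 267 + 12\right) \left(- \frac{1}{68304}\right) = \left(-244\right) \left(- \frac{1}{68304}\right) = \frac{61}{17076}$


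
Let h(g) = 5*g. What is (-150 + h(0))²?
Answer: 22500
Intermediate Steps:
(-150 + h(0))² = (-150 + 5*0)² = (-150 + 0)² = (-150)² = 22500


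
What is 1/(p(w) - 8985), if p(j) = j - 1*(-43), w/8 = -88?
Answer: -1/9646 ≈ -0.00010367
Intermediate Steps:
w = -704 (w = 8*(-88) = -704)
p(j) = 43 + j (p(j) = j + 43 = 43 + j)
1/(p(w) - 8985) = 1/((43 - 704) - 8985) = 1/(-661 - 8985) = 1/(-9646) = -1/9646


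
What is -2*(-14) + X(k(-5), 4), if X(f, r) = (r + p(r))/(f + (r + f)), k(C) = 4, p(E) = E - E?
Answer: 85/3 ≈ 28.333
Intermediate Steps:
p(E) = 0
X(f, r) = r/(r + 2*f) (X(f, r) = (r + 0)/(f + (r + f)) = r/(f + (f + r)) = r/(r + 2*f))
-2*(-14) + X(k(-5), 4) = -2*(-14) + 4/(4 + 2*4) = 28 + 4/(4 + 8) = 28 + 4/12 = 28 + 4*(1/12) = 28 + ⅓ = 85/3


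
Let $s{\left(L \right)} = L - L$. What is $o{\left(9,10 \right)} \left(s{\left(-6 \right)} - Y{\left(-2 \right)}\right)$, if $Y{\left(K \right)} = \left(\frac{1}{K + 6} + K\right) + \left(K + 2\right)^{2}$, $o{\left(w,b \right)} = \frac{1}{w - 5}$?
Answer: $\frac{7}{16} \approx 0.4375$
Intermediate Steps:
$s{\left(L \right)} = 0$
$o{\left(w,b \right)} = \frac{1}{-5 + w}$
$Y{\left(K \right)} = K + \left(2 + K\right)^{2} + \frac{1}{6 + K}$ ($Y{\left(K \right)} = \left(\frac{1}{6 + K} + K\right) + \left(2 + K\right)^{2} = \left(K + \frac{1}{6 + K}\right) + \left(2 + K\right)^{2} = K + \left(2 + K\right)^{2} + \frac{1}{6 + K}$)
$o{\left(9,10 \right)} \left(s{\left(-6 \right)} - Y{\left(-2 \right)}\right) = \frac{0 - \frac{25 + \left(-2\right)^{3} + 11 \left(-2\right)^{2} + 34 \left(-2\right)}{6 - 2}}{-5 + 9} = \frac{0 - \frac{25 - 8 + 11 \cdot 4 - 68}{4}}{4} = \frac{0 - \frac{25 - 8 + 44 - 68}{4}}{4} = \frac{0 - \frac{1}{4} \left(-7\right)}{4} = \frac{0 - - \frac{7}{4}}{4} = \frac{0 + \frac{7}{4}}{4} = \frac{1}{4} \cdot \frac{7}{4} = \frac{7}{16}$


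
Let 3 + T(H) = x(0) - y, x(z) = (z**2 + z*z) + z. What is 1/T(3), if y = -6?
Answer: 1/3 ≈ 0.33333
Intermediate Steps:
x(z) = z + 2*z**2 (x(z) = (z**2 + z**2) + z = 2*z**2 + z = z + 2*z**2)
T(H) = 3 (T(H) = -3 + (0*(1 + 2*0) - 1*(-6)) = -3 + (0*(1 + 0) + 6) = -3 + (0*1 + 6) = -3 + (0 + 6) = -3 + 6 = 3)
1/T(3) = 1/3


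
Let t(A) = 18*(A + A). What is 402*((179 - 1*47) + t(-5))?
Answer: -19296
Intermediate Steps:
t(A) = 36*A (t(A) = 18*(2*A) = 36*A)
402*((179 - 1*47) + t(-5)) = 402*((179 - 1*47) + 36*(-5)) = 402*((179 - 47) - 180) = 402*(132 - 180) = 402*(-48) = -19296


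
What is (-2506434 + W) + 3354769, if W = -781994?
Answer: 66341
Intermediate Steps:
(-2506434 + W) + 3354769 = (-2506434 - 781994) + 3354769 = -3288428 + 3354769 = 66341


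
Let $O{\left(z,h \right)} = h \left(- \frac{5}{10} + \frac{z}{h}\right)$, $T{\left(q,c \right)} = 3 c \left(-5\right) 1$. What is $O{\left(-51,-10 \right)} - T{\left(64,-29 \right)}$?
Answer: $-481$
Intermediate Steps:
$T{\left(q,c \right)} = - 15 c$ ($T{\left(q,c \right)} = - 15 c 1 = - 15 c$)
$O{\left(z,h \right)} = h \left(- \frac{1}{2} + \frac{z}{h}\right)$ ($O{\left(z,h \right)} = h \left(\left(-5\right) \frac{1}{10} + \frac{z}{h}\right) = h \left(- \frac{1}{2} + \frac{z}{h}\right)$)
$O{\left(-51,-10 \right)} - T{\left(64,-29 \right)} = \left(-51 - -5\right) - \left(-15\right) \left(-29\right) = \left(-51 + 5\right) - 435 = -46 - 435 = -481$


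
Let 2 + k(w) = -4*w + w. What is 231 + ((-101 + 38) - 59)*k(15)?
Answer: 5965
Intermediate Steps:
k(w) = -2 - 3*w (k(w) = -2 + (-4*w + w) = -2 - 3*w)
231 + ((-101 + 38) - 59)*k(15) = 231 + ((-101 + 38) - 59)*(-2 - 3*15) = 231 + (-63 - 59)*(-2 - 45) = 231 - 122*(-47) = 231 + 5734 = 5965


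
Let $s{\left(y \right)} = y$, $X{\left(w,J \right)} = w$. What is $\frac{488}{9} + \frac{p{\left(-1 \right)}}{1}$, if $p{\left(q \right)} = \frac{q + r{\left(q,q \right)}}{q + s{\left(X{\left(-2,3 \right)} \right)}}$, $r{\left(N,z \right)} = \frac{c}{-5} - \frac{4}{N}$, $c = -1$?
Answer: $\frac{2392}{45} \approx 53.156$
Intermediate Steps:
$r{\left(N,z \right)} = \frac{1}{5} - \frac{4}{N}$ ($r{\left(N,z \right)} = - \frac{1}{-5} - \frac{4}{N} = \left(-1\right) \left(- \frac{1}{5}\right) - \frac{4}{N} = \frac{1}{5} - \frac{4}{N}$)
$p{\left(q \right)} = \frac{q + \frac{-20 + q}{5 q}}{-2 + q}$ ($p{\left(q \right)} = \frac{q + \frac{-20 + q}{5 q}}{q - 2} = \frac{q + \frac{-20 + q}{5 q}}{-2 + q}$)
$\frac{488}{9} + \frac{p{\left(-1 \right)}}{1} = \frac{488}{9} + \frac{\frac{1}{5} \frac{1}{-1} \frac{1}{-2 - 1} \left(-20 - \left(1 + 5 \left(-1\right)\right)\right)}{1} = 488 \cdot \frac{1}{9} + \frac{1}{5} \left(-1\right) \frac{1}{-3} \left(-20 - \left(1 - 5\right)\right) 1 = \frac{488}{9} + \frac{1}{5} \left(-1\right) \left(- \frac{1}{3}\right) \left(-20 - -4\right) 1 = \frac{488}{9} + \frac{1}{5} \left(-1\right) \left(- \frac{1}{3}\right) \left(-20 + 4\right) 1 = \frac{488}{9} + \frac{1}{5} \left(-1\right) \left(- \frac{1}{3}\right) \left(-16\right) 1 = \frac{488}{9} - \frac{16}{15} = \frac{2392}{45}$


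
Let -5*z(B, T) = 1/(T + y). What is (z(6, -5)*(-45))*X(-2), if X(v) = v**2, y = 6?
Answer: 36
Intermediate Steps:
z(B, T) = -1/(5*(6 + T)) (z(B, T) = -1/(5*(T + 6)) = -1/(5*(6 + T)))
(z(6, -5)*(-45))*X(-2) = (-1/(30 + 5*(-5))*(-45))*(-2)**2 = (-1/(30 - 25)*(-45))*4 = (-1/5*(-45))*4 = (-1*1/5*(-45))*4 = -1/5*(-45)*4 = 9*4 = 36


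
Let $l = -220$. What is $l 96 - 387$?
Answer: $-21507$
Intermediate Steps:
$l 96 - 387 = \left(-220\right) 96 - 387 = -21120 - 387 = -21507$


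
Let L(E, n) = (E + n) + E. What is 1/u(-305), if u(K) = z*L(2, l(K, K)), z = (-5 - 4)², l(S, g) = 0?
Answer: 1/324 ≈ 0.0030864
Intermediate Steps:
L(E, n) = n + 2*E
z = 81 (z = (-9)² = 81)
u(K) = 324 (u(K) = 81*(0 + 2*2) = 81*(0 + 4) = 81*4 = 324)
1/u(-305) = 1/324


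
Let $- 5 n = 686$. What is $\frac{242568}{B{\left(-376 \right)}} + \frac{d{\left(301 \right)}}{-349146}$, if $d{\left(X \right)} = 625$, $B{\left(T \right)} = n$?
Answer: $- \frac{30247047385}{17108154} \approx -1768.0$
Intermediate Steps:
$n = - \frac{686}{5}$ ($n = \left(- \frac{1}{5}\right) 686 = - \frac{686}{5} \approx -137.2$)
$B{\left(T \right)} = - \frac{686}{5}$
$\frac{242568}{B{\left(-376 \right)}} + \frac{d{\left(301 \right)}}{-349146} = \frac{242568}{- \frac{686}{5}} + \frac{625}{-349146} = 242568 \left(- \frac{5}{686}\right) + 625 \left(- \frac{1}{349146}\right) = - \frac{606420}{343} - \frac{625}{349146} = - \frac{30247047385}{17108154}$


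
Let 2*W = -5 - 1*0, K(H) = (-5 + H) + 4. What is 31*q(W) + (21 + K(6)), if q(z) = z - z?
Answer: 26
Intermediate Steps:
K(H) = -1 + H
W = -5/2 (W = (-5 - 1*0)/2 = (-5 + 0)/2 = (1/2)*(-5) = -5/2 ≈ -2.5000)
q(z) = 0
31*q(W) + (21 + K(6)) = 31*0 + (21 + (-1 + 6)) = 0 + (21 + 5) = 0 + 26 = 26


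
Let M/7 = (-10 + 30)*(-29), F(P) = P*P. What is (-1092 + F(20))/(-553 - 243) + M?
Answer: -807767/199 ≈ -4059.1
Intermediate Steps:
F(P) = P**2
M = -4060 (M = 7*((-10 + 30)*(-29)) = 7*(20*(-29)) = 7*(-580) = -4060)
(-1092 + F(20))/(-553 - 243) + M = (-1092 + 20**2)/(-553 - 243) - 4060 = (-1092 + 400)/(-796) - 4060 = -692*(-1/796) - 4060 = 173/199 - 4060 = -807767/199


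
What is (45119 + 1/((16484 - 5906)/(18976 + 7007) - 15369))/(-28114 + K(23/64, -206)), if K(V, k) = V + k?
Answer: -384363008314624/241251408070031 ≈ -1.5932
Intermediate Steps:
(45119 + 1/((16484 - 5906)/(18976 + 7007) - 15369))/(-28114 + K(23/64, -206)) = (45119 + 1/((16484 - 5906)/(18976 + 7007) - 15369))/(-28114 + (23/64 - 206)) = (45119 + 1/(10578/25983 - 15369))/(-28114 + (23*(1/64) - 206)) = (45119 + 1/(10578*(1/25983) - 15369))/(-28114 + (23/64 - 206)) = (45119 + 1/(3526/8661 - 15369))/(-28114 - 13161/64) = (45119 + 1/(-133107383/8661))/(-1812457/64) = (45119 - 8661/133107383)*(-64/1812457) = (6005672004916/133107383)*(-64/1812457) = -384363008314624/241251408070031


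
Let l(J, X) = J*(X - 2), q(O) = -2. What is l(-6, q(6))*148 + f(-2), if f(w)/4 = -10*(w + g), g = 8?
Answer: 3312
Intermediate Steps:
f(w) = -320 - 40*w (f(w) = 4*(-10*(w + 8)) = 4*(-10*(8 + w)) = 4*(-80 - 10*w) = -320 - 40*w)
l(J, X) = J*(-2 + X)
l(-6, q(6))*148 + f(-2) = -6*(-2 - 2)*148 + (-320 - 40*(-2)) = -6*(-4)*148 + (-320 + 80) = 24*148 - 240 = 3552 - 240 = 3312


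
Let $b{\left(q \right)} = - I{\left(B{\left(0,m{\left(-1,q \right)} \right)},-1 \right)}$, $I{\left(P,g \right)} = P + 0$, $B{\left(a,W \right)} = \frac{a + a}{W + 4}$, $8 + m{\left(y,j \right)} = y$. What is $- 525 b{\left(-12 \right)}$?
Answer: $0$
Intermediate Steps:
$m{\left(y,j \right)} = -8 + y$
$B{\left(a,W \right)} = \frac{2 a}{4 + W}$
$I{\left(P,g \right)} = P$
$b{\left(q \right)} = 0$ ($b{\left(q \right)} = - \frac{2 \cdot 0}{4 - 9} = - \frac{2 \cdot 0}{-5} = - \frac{2 \cdot 0 \left(-1\right)}{5} = \left(-1\right) 0 = 0$)
$- 525 b{\left(-12 \right)} = \left(-525\right) 0 = 0$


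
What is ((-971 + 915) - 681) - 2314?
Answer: -3051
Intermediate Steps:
((-971 + 915) - 681) - 2314 = (-56 - 681) - 2314 = -737 - 2314 = -3051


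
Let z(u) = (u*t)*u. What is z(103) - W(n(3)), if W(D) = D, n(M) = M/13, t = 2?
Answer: 275831/13 ≈ 21218.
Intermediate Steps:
z(u) = 2*u**2 (z(u) = (u*2)*u = (2*u)*u = 2*u**2)
n(M) = M/13 (n(M) = M*(1/13) = M/13)
z(103) - W(n(3)) = 2*103**2 - 3/13 = 2*10609 - 1*3/13 = 21218 - 3/13 = 275831/13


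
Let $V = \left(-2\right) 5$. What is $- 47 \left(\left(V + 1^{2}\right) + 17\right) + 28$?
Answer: $-348$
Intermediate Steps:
$V = -10$
$- 47 \left(\left(V + 1^{2}\right) + 17\right) + 28 = - 47 \left(\left(-10 + 1^{2}\right) + 17\right) + 28 = - 47 \left(\left(-10 + 1\right) + 17\right) + 28 = - 47 \left(-9 + 17\right) + 28 = \left(-47\right) 8 + 28 = -376 + 28 = -348$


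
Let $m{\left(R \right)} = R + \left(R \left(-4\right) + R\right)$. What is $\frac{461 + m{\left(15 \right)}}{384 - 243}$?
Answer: $\frac{431}{141} \approx 3.0567$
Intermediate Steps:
$m{\left(R \right)} = - 2 R$ ($m{\left(R \right)} = R + \left(- 4 R + R\right) = R - 3 R = - 2 R$)
$\frac{461 + m{\left(15 \right)}}{384 - 243} = \frac{461 - 30}{384 - 243} = \frac{461 - 30}{141} = 431 \cdot \frac{1}{141} = \frac{431}{141}$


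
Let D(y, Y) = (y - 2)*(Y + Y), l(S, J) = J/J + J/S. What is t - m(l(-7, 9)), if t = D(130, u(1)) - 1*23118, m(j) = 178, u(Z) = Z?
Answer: -23040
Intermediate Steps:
l(S, J) = 1 + J/S
D(y, Y) = 2*Y*(-2 + y) (D(y, Y) = (-2 + y)*(2*Y) = 2*Y*(-2 + y))
t = -22862 (t = 2*1*(-2 + 130) - 1*23118 = 2*1*128 - 23118 = 256 - 23118 = -22862)
t - m(l(-7, 9)) = -22862 - 1*178 = -22862 - 178 = -23040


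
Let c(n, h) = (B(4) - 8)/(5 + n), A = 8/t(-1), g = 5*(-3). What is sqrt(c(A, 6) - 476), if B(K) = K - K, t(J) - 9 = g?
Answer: 2*I*sqrt(14465)/11 ≈ 21.867*I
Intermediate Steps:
g = -15
t(J) = -6 (t(J) = 9 - 15 = -6)
B(K) = 0
A = -4/3 (A = 8/(-6) = 8*(-1/6) = -4/3 ≈ -1.3333)
c(n, h) = -8/(5 + n) (c(n, h) = (0 - 8)/(5 + n) = -8/(5 + n))
sqrt(c(A, 6) - 476) = sqrt(-8/(5 - 4/3) - 476) = sqrt(-8/11/3 - 476) = sqrt(-8*3/11 - 476) = sqrt(-24/11 - 476) = sqrt(-5260/11) = 2*I*sqrt(14465)/11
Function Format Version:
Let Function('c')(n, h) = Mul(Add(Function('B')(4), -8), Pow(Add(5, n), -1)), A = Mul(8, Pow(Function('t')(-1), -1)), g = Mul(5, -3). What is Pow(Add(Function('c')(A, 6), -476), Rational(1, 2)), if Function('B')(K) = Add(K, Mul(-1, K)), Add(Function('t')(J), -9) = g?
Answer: Mul(Rational(2, 11), I, Pow(14465, Rational(1, 2))) ≈ Mul(21.867, I)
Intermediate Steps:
g = -15
Function('t')(J) = -6 (Function('t')(J) = Add(9, -15) = -6)
Function('B')(K) = 0
A = Rational(-4, 3) (A = Mul(8, Pow(-6, -1)) = Mul(8, Rational(-1, 6)) = Rational(-4, 3) ≈ -1.3333)
Function('c')(n, h) = Mul(-8, Pow(Add(5, n), -1)) (Function('c')(n, h) = Mul(Add(0, -8), Pow(Add(5, n), -1)) = Mul(-8, Pow(Add(5, n), -1)))
Pow(Add(Function('c')(A, 6), -476), Rational(1, 2)) = Pow(Add(Mul(-8, Pow(Add(5, Rational(-4, 3)), -1)), -476), Rational(1, 2)) = Pow(Add(Mul(-8, Pow(Rational(11, 3), -1)), -476), Rational(1, 2)) = Pow(Add(Mul(-8, Rational(3, 11)), -476), Rational(1, 2)) = Pow(Add(Rational(-24, 11), -476), Rational(1, 2)) = Pow(Rational(-5260, 11), Rational(1, 2)) = Mul(Rational(2, 11), I, Pow(14465, Rational(1, 2)))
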